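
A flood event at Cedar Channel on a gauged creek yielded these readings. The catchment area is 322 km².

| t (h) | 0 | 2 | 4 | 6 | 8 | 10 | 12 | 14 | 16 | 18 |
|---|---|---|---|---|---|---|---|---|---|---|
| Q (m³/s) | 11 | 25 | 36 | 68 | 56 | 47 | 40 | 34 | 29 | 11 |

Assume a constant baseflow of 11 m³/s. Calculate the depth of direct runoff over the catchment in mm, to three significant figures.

d ≈ 5.52 mm

Direct runoff: 0.0, 14.0, 25.0, 57.0, 45.0, 36.0, 29.0, 23.0, 18.0, 0.0 m³/s; ΣQ_DR = 247.0 m³/s.
V = ΣQ_DR · Δt = 247.0 × 7200 s = 1.778 × 10^6 m³.
Over A = 322 km², depth = V / A = 5.52 mm.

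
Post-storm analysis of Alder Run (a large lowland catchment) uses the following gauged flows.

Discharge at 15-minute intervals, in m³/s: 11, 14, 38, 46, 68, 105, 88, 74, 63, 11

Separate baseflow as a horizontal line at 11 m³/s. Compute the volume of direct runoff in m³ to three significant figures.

V ≈ 3.67 × 10^5 m³

Direct-runoff ordinates (Q − Q_b): 0.0, 3.0, 27.0, 35.0, 57.0, 94.0, 77.0, 63.0, 52.0, 0.0 m³/s.
ΣQ_DR = 408.0 m³/s.
With Δt = 0.25 h = 900 s, V = ΣQ_DR · Δt = 408.0 × 900 = 3.67 × 10^5 m³.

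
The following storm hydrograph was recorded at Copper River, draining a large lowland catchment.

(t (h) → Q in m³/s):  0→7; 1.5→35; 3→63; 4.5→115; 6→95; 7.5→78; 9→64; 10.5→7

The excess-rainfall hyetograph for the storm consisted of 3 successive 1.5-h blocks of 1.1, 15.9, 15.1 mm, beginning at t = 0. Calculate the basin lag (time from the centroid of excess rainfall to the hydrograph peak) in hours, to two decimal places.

Centroid of excess rainfall: t_c = Σ P_i·t̄_i / ΣP_i = 2.9042 h (block centres at 0.75, 2.25, 3.75 h).
Hydrograph peak occurs at t = 4.5 h, so basin lag t_L = 4.5 − 2.9042 = 1.60 h.

t_L ≈ 1.60 h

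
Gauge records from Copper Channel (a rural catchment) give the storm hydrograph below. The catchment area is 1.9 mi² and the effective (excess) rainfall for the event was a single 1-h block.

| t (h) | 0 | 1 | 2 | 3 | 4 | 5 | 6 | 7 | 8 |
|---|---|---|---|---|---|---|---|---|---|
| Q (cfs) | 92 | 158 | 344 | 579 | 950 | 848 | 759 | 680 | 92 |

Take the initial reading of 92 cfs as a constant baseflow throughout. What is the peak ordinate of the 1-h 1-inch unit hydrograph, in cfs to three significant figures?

Direct runoff: 0.0, 66.0, 252.0, 487.0, 858.0, 756.0, 667.0, 588.0, 0.0 cfs; ΣQ_DR = 3674 cfs, peak = 858.0 cfs.
Runoff depth d = ΣQ_DR·Δt / A = 3674 × 3600 / (1.9 mi²) = 2.996 in.
The 1-inch UH is the DRH scaled by (1 in)/d, so U_p = 858.0 × 1/2.996 = 286 cfs.

U_p ≈ 286 cfs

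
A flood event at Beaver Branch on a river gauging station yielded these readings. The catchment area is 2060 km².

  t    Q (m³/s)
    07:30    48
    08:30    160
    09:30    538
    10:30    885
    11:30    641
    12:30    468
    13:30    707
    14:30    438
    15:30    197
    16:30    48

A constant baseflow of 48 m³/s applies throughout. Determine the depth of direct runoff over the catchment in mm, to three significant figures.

d ≈ 6.38 mm

Direct runoff: 0.0, 112.0, 490.0, 837.0, 593.0, 420.0, 659.0, 390.0, 149.0, 0.0 m³/s; ΣQ_DR = 3650 m³/s.
V = ΣQ_DR · Δt = 3650 × 3600 s = 1.314 × 10^7 m³.
Over A = 2060 km², depth = V / A = 6.38 mm.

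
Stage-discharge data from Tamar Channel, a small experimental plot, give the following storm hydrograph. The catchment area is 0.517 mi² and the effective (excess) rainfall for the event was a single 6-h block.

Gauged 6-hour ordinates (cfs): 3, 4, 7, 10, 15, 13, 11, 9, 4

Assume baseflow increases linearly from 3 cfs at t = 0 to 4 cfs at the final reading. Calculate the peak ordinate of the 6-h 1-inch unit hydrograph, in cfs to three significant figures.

U_p ≈ 14.4 cfs

Direct runoff: 0.00, 0.88, 3.75, 6.62, 11.50, 9.38, 7.25, 5.12, 0.00 cfs; ΣQ_DR = 44.50 cfs, peak = 11.50 cfs.
Runoff depth d = ΣQ_DR·Δt / A = 44.50 × 21600 / (0.517 mi²) = 0.8003 in.
The 1-inch UH is the DRH scaled by (1 in)/d, so U_p = 11.50 × 1/0.8003 = 14.4 cfs.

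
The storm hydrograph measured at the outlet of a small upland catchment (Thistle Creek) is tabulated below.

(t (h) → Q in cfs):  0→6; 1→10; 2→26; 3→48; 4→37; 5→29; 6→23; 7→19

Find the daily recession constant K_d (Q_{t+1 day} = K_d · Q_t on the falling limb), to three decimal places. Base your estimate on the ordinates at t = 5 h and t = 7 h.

Between t = 5 h and t = 7 h the flow falls from 29 to 19 cfs over 2×1 h = 2 h.
Per-interval ratio K = (19/29)^(1/2) = 0.8094; K_d = K^(24/1) = 0.006.

K_d ≈ 0.006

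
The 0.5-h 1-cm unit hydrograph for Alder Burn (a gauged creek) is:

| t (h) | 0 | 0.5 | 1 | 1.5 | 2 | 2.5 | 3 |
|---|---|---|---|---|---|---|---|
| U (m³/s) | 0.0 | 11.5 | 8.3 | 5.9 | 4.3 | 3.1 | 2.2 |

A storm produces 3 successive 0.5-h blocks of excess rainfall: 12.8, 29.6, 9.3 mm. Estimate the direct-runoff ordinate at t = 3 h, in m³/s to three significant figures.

Q ≈ 16.0 m³/s

By discrete convolution, Q_j = Σ (P_i / 10 mm) · U_{j−i}.
At t = 3 h (j=6): Q = (12.8/10)·2.2 + (29.6/10)·3.1 + (9.3/10)·4.3 = 16.0 m³/s.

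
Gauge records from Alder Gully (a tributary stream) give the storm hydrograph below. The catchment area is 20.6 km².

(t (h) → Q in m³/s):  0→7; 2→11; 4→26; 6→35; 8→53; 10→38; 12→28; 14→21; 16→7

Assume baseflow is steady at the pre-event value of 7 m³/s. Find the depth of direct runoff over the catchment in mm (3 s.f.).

Direct runoff: 0.0, 4.0, 19.0, 28.0, 46.0, 31.0, 21.0, 14.0, 0.0 m³/s; ΣQ_DR = 163.0 m³/s.
V = ΣQ_DR · Δt = 163.0 × 7200 s = 1.174 × 10^6 m³.
Over A = 20.6 km², depth = V / A = 57.0 mm.

d ≈ 57.0 mm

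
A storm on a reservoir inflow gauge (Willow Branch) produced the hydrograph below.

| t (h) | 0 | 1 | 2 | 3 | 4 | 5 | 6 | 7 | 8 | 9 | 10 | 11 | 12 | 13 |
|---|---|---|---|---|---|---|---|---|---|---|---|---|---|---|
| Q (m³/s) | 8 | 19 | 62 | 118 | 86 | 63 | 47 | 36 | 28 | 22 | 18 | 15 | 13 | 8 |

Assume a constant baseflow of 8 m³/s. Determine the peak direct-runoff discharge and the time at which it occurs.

Subtracting baseflow gives direct-runoff ordinates: 0.0, 11.0, 54.0, 110.0, 78.0, 55.0, 39.0, 28.0, 20.0, 14.0, 10.0, 7.0, 5.0, 0.0 m³/s.
The maximum is 110.0 m³/s, occurring at the reading for t = 3 h.

Q_p = 110.0 m³/s at t = 3 h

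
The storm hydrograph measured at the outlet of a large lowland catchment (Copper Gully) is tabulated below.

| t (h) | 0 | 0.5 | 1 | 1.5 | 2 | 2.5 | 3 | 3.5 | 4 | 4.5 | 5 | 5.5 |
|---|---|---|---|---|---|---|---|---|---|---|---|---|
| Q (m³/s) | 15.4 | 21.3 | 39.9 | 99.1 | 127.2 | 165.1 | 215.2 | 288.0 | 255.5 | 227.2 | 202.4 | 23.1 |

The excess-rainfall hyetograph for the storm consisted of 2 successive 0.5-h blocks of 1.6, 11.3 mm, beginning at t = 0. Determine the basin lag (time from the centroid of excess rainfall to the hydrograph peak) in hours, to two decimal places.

t_L ≈ 2.81 h

Centroid of excess rainfall: t_c = Σ P_i·t̄_i / ΣP_i = 0.6880 h (block centres at 0.25, 0.75 h).
Hydrograph peak occurs at t = 3.5 h, so basin lag t_L = 3.5 − 0.6880 = 2.81 h.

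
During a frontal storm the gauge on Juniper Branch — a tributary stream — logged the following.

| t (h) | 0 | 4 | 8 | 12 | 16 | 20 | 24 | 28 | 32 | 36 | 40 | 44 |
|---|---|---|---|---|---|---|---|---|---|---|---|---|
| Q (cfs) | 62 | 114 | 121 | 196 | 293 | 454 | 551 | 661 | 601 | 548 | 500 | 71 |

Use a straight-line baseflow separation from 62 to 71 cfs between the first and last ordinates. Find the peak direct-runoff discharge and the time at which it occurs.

Subtracting baseflow gives direct-runoff ordinates: 0.00, 51.18, 57.36, 131.55, 227.73, 387.91, 484.09, 593.27, 532.45, 478.64, 429.82, 0.00 cfs.
The maximum is 593.27 cfs, occurring at the reading for t = 28 h.

Q_p = 593.27 cfs at t = 28 h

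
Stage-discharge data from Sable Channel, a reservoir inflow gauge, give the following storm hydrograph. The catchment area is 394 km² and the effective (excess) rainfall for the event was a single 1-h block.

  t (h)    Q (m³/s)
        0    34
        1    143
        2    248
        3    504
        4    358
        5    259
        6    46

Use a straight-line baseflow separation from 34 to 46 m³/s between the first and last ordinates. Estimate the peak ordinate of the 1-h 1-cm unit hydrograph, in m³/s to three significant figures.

Direct runoff: 0.00, 107.00, 210.00, 464.00, 316.00, 215.00, 0.00 m³/s; ΣQ_DR = 1312 m³/s, peak = 464.00 m³/s.
Runoff depth d = ΣQ_DR·Δt / A = 1312 × 3600 / (394 km²) = 11.99 mm.
The 1-cm UH is the DRH scaled by (10 mm)/d, so U_p = 464.00 × 10/11.99 = 387 m³/s.

U_p ≈ 387 m³/s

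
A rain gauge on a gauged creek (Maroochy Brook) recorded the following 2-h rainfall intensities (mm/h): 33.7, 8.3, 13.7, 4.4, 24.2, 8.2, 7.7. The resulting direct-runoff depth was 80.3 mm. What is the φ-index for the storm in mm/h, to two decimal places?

Only the 3 blocks with intensity above φ contribute runoff: 33.7, 13.7, 24.2 mm/h.
Σ(I−φ)·Δt = d  ⇒  (33.7+13.7+24.2 − 3φ)·2 = 80.3
φ = (71.60 − 80.3/2) / 3 = 10.48 mm/h.

φ ≈ 10.48 mm/h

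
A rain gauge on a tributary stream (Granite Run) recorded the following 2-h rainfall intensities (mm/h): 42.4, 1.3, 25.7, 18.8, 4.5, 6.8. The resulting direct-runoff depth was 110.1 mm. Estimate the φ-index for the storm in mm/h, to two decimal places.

φ ≈ 10.62 mm/h

Only the 3 blocks with intensity above φ contribute runoff: 42.4, 25.7, 18.8 mm/h.
Σ(I−φ)·Δt = d  ⇒  (42.4+25.7+18.8 − 3φ)·2 = 110.1
φ = (86.90 − 110.1/2) / 3 = 10.62 mm/h.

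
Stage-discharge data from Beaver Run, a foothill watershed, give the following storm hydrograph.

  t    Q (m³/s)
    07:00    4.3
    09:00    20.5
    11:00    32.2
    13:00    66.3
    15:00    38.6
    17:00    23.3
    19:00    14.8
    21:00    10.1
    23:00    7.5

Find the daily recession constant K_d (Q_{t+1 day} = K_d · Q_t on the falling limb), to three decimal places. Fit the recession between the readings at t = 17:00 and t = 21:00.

K_d ≈ 0.007

Between t = 17:00 and t = 21:00 the flow falls from 23.3 to 10.1 m³/s over 2×2 h = 4 h.
Per-interval ratio K = (10.1/23.3)^(1/2) = 0.6584; K_d = K^(24/2) = 0.007.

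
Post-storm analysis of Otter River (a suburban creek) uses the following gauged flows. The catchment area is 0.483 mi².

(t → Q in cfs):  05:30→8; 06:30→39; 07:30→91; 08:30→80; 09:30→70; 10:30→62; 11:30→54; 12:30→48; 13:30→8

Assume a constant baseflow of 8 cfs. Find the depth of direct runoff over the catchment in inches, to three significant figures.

Direct runoff: 0.0, 31.0, 83.0, 72.0, 62.0, 54.0, 46.0, 40.0, 0.0 cfs; ΣQ_DR = 388.0 cfs.
V = ΣQ_DR · Δt = 388.0 × 3600 s = 1.397 × 10^6 ft³.
Over A = 0.483 mi², depth = V / A = 1.24 in.

d ≈ 1.24 in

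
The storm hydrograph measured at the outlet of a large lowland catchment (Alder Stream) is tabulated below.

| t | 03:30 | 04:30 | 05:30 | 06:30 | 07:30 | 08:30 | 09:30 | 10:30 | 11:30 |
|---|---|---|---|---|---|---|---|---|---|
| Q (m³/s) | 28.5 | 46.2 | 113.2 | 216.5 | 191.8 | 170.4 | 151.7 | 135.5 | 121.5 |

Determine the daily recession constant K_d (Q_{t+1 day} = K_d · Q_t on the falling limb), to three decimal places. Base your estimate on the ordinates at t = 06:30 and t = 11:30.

Between t = 06:30 and t = 11:30 the flow falls from 216.5 to 121.5 m³/s over 5×1 h = 5 h.
Per-interval ratio K = (121.5/216.5)^(1/5) = 0.8909; K_d = K^(24/1) = 0.062.

K_d ≈ 0.062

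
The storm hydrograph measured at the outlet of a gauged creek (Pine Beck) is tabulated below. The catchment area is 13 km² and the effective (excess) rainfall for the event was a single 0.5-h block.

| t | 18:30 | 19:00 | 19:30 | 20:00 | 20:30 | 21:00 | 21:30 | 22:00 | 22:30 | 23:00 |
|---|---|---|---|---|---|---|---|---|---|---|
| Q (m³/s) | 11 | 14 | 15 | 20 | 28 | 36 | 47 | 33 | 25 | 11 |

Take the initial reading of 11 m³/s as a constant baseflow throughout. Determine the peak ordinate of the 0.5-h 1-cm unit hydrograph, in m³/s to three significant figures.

U_p ≈ 20.0 m³/s

Direct runoff: 0.0, 3.0, 4.0, 9.0, 17.0, 25.0, 36.0, 22.0, 14.0, 0.0 m³/s; ΣQ_DR = 130.0 m³/s, peak = 36.0 m³/s.
Runoff depth d = ΣQ_DR·Δt / A = 130.0 × 1800 / (13 km²) = 18.00 mm.
The 1-cm UH is the DRH scaled by (10 mm)/d, so U_p = 36.0 × 10/18.00 = 20.0 m³/s.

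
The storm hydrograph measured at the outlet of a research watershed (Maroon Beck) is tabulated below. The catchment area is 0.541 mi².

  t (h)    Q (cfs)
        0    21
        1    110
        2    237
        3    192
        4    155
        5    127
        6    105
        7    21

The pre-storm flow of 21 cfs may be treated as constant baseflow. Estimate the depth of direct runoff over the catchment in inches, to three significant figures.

d ≈ 2.29 in

Direct runoff: 0.0, 89.0, 216.0, 171.0, 134.0, 106.0, 84.0, 0.0 cfs; ΣQ_DR = 800.0 cfs.
V = ΣQ_DR · Δt = 800.0 × 3600 s = 2.880 × 10^6 ft³.
Over A = 0.541 mi², depth = V / A = 2.29 in.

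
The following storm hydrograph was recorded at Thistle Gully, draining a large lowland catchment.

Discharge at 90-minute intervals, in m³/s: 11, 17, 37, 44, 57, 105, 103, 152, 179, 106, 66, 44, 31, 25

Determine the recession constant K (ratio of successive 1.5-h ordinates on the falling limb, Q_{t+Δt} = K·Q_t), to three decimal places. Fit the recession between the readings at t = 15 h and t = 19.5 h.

Using the recession-limb readings at t = 15 h and t = 19.5 h: Q falls from 66 to 25 m³/s over 3 intervals.
K = (Q₂/Q₁)^(1/3) = (25/66)^(1/3) = 0.724.

K ≈ 0.724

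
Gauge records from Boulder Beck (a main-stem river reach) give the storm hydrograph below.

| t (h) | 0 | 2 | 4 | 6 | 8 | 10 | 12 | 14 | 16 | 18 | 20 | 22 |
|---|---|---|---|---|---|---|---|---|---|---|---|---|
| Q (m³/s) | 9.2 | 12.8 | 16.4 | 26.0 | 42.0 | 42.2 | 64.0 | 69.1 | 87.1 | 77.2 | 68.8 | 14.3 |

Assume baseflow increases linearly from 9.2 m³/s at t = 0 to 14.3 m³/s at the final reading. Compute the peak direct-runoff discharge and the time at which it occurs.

Q_p = 74.19 m³/s at t = 16 h

Subtracting baseflow gives direct-runoff ordinates: 0.00, 3.14, 6.27, 15.41, 30.95, 30.68, 52.02, 56.65, 74.19, 63.83, 54.96, 0.00 m³/s.
The maximum is 74.19 m³/s, occurring at the reading for t = 16 h.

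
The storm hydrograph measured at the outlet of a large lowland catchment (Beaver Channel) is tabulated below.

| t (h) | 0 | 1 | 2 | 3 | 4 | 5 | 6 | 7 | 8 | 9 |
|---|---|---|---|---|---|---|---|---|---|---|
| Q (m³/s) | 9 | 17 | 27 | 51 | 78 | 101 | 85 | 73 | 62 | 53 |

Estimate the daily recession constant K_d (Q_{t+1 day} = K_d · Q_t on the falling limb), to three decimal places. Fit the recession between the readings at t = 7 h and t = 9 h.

K_d ≈ 0.021

Between t = 7 h and t = 9 h the flow falls from 73 to 53 m³/s over 2×1 h = 2 h.
Per-interval ratio K = (53/73)^(1/2) = 0.8521; K_d = K^(24/1) = 0.021.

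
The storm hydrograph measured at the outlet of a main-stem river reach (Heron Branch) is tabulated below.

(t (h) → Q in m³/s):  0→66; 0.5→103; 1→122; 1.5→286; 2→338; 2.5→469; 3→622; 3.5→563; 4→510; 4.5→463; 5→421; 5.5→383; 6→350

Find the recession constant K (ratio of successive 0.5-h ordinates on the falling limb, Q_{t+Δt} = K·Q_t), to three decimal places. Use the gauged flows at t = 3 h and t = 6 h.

Using the recession-limb readings at t = 3 h and t = 6 h: Q falls from 622 to 350 m³/s over 6 intervals.
K = (Q₂/Q₁)^(1/6) = (350/622)^(1/6) = 0.909.

K ≈ 0.909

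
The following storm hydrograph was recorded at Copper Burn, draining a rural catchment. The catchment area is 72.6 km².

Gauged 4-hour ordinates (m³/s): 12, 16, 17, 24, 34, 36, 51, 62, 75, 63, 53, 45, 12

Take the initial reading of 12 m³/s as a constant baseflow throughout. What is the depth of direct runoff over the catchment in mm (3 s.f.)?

d ≈ 68.2 mm

Direct runoff: 0.0, 4.0, 5.0, 12.0, 22.0, 24.0, 39.0, 50.0, 63.0, 51.0, 41.0, 33.0, 0.0 m³/s; ΣQ_DR = 344.0 m³/s.
V = ΣQ_DR · Δt = 344.0 × 14400 s = 4.954 × 10^6 m³.
Over A = 72.6 km², depth = V / A = 68.2 mm.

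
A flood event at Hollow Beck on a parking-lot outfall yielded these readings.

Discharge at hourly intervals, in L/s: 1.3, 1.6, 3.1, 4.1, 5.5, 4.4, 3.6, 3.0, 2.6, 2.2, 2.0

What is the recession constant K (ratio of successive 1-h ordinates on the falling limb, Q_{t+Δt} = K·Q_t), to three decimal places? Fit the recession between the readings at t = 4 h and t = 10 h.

K ≈ 0.845

Using the recession-limb readings at t = 4 h and t = 10 h: Q falls from 5.5 to 2.0 L/s over 6 intervals.
K = (Q₂/Q₁)^(1/6) = (2.0/5.5)^(1/6) = 0.845.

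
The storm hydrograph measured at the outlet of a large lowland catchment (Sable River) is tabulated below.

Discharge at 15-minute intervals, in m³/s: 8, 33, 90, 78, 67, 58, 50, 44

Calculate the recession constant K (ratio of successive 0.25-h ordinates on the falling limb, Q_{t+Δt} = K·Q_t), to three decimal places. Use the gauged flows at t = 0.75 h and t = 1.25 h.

Using the recession-limb readings at t = 0.75 h and t = 1.25 h: Q falls from 78 to 58 m³/s over 2 intervals.
K = (Q₂/Q₁)^(1/2) = (58/78)^(1/2) = 0.862.

K ≈ 0.862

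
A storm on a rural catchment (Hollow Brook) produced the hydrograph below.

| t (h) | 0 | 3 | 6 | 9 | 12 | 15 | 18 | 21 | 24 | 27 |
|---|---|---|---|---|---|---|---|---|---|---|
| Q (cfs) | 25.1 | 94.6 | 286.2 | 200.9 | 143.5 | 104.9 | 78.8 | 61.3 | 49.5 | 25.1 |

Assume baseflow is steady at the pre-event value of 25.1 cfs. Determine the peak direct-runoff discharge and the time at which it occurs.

Q_p = 261.1 cfs at t = 6 h

Subtracting baseflow gives direct-runoff ordinates: 0.0, 69.5, 261.1, 175.8, 118.4, 79.8, 53.7, 36.2, 24.4, 0.0 cfs.
The maximum is 261.1 cfs, occurring at the reading for t = 6 h.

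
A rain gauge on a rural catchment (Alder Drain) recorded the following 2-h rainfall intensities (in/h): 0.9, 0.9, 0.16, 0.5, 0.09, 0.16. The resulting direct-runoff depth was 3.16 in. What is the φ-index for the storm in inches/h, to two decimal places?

Only the 3 blocks with intensity above φ contribute runoff: 0.9, 0.9, 0.5 in/h.
Σ(I−φ)·Δt = d  ⇒  (0.9+0.9+0.5 − 3φ)·2 = 3.16
φ = (2.300 − 3.16/2) / 3 = 0.24 in/h.

φ ≈ 0.24 in/h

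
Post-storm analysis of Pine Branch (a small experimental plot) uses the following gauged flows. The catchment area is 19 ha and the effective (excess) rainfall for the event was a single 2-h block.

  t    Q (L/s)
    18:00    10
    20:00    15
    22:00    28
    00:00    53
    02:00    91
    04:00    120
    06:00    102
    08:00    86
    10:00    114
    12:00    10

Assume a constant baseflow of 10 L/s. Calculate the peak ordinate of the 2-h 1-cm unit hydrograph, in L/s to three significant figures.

U_p ≈ 54.9 L/s

Direct runoff: 0.0, 5.0, 18.0, 43.0, 81.0, 110.0, 92.0, 76.0, 104.0, 0.0 L/s; ΣQ_DR = 529.0 L/s, peak = 110.0 L/s.
Runoff depth d = ΣQ_DR·Δt / A = 529.0 × 7200 / (19 ha) = 20.05 mm.
The 1-cm UH is the DRH scaled by (10 mm)/d, so U_p = 110.0 × 10/20.05 = 54.9 L/s.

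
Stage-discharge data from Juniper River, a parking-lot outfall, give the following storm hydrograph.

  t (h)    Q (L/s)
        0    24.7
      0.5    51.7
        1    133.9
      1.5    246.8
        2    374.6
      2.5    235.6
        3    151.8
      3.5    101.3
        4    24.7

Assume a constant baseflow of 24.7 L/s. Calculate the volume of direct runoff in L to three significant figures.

Direct-runoff ordinates (Q − Q_b): 0.0, 27.0, 109.2, 222.1, 349.9, 210.9, 127.1, 76.6, 0.0 L/s.
ΣQ_DR = 1123 L/s.
With Δt = 0.5 h = 1800 s, V = ΣQ_DR · Δt = 1123 × 1800 = 2.02 × 10^6 L.

V ≈ 2.02 × 10^6 L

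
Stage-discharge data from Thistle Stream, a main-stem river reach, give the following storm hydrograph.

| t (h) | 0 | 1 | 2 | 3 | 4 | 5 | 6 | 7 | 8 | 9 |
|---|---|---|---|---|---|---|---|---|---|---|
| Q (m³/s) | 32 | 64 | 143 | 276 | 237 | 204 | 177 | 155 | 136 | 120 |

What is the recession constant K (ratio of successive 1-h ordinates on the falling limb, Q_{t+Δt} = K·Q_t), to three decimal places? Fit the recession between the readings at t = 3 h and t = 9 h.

K ≈ 0.870

Using the recession-limb readings at t = 3 h and t = 9 h: Q falls from 276 to 120 m³/s over 6 intervals.
K = (Q₂/Q₁)^(1/6) = (120/276)^(1/6) = 0.870.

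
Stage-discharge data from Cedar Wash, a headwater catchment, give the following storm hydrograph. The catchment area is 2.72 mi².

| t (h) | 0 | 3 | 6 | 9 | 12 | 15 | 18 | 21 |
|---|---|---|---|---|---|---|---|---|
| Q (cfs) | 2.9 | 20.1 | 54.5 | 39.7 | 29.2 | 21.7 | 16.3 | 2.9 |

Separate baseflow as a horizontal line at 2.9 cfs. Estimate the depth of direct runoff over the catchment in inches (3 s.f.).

Direct runoff: 0.0, 17.2, 51.6, 36.8, 26.3, 18.8, 13.4, 0.0 cfs; ΣQ_DR = 164.1 cfs.
V = ΣQ_DR · Δt = 164.1 × 10800 s = 1.772 × 10^6 ft³.
Over A = 2.72 mi², depth = V / A = 0.280 in.

d ≈ 0.280 in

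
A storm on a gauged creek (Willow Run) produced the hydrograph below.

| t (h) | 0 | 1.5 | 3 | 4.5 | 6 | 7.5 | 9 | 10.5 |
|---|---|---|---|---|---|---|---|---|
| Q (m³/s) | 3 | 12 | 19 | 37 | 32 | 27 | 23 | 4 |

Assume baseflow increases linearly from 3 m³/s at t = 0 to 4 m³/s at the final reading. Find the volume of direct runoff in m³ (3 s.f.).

Direct-runoff ordinates (Q − Q_b): 0.00, 8.86, 15.71, 33.57, 28.43, 23.29, 19.14, 0.00 m³/s.
ΣQ_DR = 129.0 m³/s.
With Δt = 1.5 h = 5400 s, V = ΣQ_DR · Δt = 129.0 × 5400 = 6.97 × 10^5 m³.

V ≈ 6.97 × 10^5 m³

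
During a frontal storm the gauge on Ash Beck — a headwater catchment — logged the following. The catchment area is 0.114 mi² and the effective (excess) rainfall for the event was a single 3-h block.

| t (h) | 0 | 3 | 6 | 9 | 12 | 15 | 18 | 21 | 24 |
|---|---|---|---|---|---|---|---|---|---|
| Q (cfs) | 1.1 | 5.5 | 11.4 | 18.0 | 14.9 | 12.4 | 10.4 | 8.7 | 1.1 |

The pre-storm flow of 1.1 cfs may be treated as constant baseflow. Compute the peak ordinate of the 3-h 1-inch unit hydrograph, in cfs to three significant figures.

Direct runoff: 0.0, 4.4, 10.3, 16.9, 13.8, 11.3, 9.3, 7.6, 0.0 cfs; ΣQ_DR = 73.60 cfs, peak = 16.9 cfs.
Runoff depth d = ΣQ_DR·Δt / A = 73.60 × 10800 / (0.114 mi²) = 3.001 in.
The 1-inch UH is the DRH scaled by (1 in)/d, so U_p = 16.9 × 1/3.001 = 5.63 cfs.

U_p ≈ 5.63 cfs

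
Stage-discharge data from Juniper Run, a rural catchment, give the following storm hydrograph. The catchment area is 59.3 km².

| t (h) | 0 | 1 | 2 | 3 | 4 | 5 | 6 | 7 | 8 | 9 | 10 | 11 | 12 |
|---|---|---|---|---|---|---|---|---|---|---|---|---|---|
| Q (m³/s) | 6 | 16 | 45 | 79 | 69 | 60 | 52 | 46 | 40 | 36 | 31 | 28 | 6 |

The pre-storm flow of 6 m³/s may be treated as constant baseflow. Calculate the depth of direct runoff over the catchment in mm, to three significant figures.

d ≈ 26.5 mm

Direct runoff: 0.0, 10.0, 39.0, 73.0, 63.0, 54.0, 46.0, 40.0, 34.0, 30.0, 25.0, 22.0, 0.0 m³/s; ΣQ_DR = 436.0 m³/s.
V = ΣQ_DR · Δt = 436.0 × 3600 s = 1.570 × 10^6 m³.
Over A = 59.3 km², depth = V / A = 26.5 mm.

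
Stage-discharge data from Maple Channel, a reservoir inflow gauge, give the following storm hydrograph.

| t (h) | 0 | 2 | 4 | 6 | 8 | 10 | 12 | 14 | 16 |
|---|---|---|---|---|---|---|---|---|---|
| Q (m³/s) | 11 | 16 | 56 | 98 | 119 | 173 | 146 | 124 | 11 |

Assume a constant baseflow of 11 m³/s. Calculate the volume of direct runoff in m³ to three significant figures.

Direct-runoff ordinates (Q − Q_b): 0.0, 5.0, 45.0, 87.0, 108.0, 162.0, 135.0, 113.0, 0.0 m³/s.
ΣQ_DR = 655.0 m³/s.
With Δt = 2 h = 7200 s, V = ΣQ_DR · Δt = 655.0 × 7200 = 4.72 × 10^6 m³.

V ≈ 4.72 × 10^6 m³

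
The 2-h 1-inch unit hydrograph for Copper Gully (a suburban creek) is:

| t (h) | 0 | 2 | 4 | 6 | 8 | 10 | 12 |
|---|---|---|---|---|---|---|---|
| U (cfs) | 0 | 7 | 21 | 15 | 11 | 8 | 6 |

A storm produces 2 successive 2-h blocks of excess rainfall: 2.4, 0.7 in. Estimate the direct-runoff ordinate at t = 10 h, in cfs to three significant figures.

By discrete convolution, Q_j = Σ (P_i / 1 in) · U_{j−i}.
At t = 10 h (j=5): Q = (2.4/1)·8 + (0.7/1)·11 = 26.9 cfs.

Q ≈ 26.9 cfs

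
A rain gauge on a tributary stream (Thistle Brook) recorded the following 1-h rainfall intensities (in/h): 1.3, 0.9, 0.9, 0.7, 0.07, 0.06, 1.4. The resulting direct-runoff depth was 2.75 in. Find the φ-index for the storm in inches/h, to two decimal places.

Only the 5 blocks with intensity above φ contribute runoff: 1.3, 0.9, 0.9, 0.7, 1.4 in/h.
Σ(I−φ)·Δt = d  ⇒  (1.3+0.9+0.9+0.7+1.4 − 5φ)·1 = 2.75
φ = (5.200 − 2.75/1) / 5 = 0.49 in/h.

φ ≈ 0.49 in/h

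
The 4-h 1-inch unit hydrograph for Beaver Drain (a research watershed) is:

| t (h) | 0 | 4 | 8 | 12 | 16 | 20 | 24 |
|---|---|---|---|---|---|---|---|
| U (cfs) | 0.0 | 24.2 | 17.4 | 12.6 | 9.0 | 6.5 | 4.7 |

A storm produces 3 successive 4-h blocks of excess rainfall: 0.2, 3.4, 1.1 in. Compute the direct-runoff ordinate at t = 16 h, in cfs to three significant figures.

Q ≈ 63.8 cfs

By discrete convolution, Q_j = Σ (P_i / 1 in) · U_{j−i}.
At t = 16 h (j=4): Q = (0.2/1)·9.0 + (3.4/1)·12.6 + (1.1/1)·17.4 = 63.8 cfs.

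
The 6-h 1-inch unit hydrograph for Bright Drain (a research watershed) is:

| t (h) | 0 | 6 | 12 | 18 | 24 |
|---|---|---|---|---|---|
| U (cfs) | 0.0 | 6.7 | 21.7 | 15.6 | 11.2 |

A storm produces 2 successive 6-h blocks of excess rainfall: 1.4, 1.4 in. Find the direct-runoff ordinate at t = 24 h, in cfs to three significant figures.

Q ≈ 37.5 cfs

By discrete convolution, Q_j = Σ (P_i / 1 in) · U_{j−i}.
At t = 24 h (j=4): Q = (1.4/1)·11.2 + (1.4/1)·15.6 = 37.5 cfs.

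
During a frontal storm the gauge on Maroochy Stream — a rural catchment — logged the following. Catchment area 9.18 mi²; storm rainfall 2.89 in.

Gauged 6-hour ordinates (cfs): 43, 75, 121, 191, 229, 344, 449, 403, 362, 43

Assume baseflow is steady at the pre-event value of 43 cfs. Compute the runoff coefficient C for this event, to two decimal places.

C ≈ 0.64

ΣQ_DR = 1830 cfs; V = ΣQ_DR·Δt = 3.953 × 10^7 ft³.
Runoff depth d = V / A = 1.853 in.
C = d / P = 1.853 / 2.89 = 0.64.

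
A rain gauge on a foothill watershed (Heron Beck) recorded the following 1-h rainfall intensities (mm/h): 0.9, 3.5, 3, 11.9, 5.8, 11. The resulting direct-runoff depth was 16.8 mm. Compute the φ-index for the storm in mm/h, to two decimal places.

Only the 3 blocks with intensity above φ contribute runoff: 11.9, 5.8, 11 mm/h.
Σ(I−φ)·Δt = d  ⇒  (11.9+5.8+11 − 3φ)·1 = 16.8
φ = (28.70 − 16.8/1) / 3 = 3.97 mm/h.

φ ≈ 3.97 mm/h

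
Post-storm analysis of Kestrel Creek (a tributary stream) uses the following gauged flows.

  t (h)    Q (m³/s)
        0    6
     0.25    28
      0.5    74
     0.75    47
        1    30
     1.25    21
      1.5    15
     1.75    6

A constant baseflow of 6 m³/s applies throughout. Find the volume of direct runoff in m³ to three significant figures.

V ≈ 1.61 × 10^5 m³

Direct-runoff ordinates (Q − Q_b): 0.0, 22.0, 68.0, 41.0, 24.0, 15.0, 9.0, 0.0 m³/s.
ΣQ_DR = 179.0 m³/s.
With Δt = 0.25 h = 900 s, V = ΣQ_DR · Δt = 179.0 × 900 = 1.61 × 10^5 m³.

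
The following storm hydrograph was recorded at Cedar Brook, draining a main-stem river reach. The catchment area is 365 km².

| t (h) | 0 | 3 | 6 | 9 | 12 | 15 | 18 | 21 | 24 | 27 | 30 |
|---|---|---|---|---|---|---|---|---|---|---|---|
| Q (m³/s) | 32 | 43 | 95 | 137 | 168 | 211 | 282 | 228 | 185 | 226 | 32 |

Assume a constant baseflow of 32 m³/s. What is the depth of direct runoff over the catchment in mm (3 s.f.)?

d ≈ 38.1 mm

Direct runoff: 0.0, 11.0, 63.0, 105.0, 136.0, 179.0, 250.0, 196.0, 153.0, 194.0, 0.0 m³/s; ΣQ_DR = 1287 m³/s.
V = ΣQ_DR · Δt = 1287 × 10800 s = 1.390 × 10^7 m³.
Over A = 365 km², depth = V / A = 38.1 mm.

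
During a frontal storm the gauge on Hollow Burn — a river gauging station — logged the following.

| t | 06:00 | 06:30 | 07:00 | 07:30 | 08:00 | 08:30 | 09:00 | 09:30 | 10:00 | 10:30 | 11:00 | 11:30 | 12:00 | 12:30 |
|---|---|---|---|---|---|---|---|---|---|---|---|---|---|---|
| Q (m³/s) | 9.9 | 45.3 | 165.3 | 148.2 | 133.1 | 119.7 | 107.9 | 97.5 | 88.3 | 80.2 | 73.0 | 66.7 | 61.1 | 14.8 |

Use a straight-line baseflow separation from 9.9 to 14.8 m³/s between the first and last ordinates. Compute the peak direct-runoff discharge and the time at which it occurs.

Subtracting baseflow gives direct-runoff ordinates: 0.00, 35.02, 154.65, 137.17, 121.69, 107.92, 95.74, 84.96, 75.38, 66.91, 59.33, 52.65, 46.68, 0.00 m³/s.
The maximum is 154.65 m³/s, occurring at the reading for t = 07:00.

Q_p = 154.65 m³/s at t = 07:00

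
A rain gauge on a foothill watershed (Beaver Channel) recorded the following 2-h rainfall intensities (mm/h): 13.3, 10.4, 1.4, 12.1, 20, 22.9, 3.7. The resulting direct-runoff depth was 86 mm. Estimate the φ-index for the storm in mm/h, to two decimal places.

Only the 5 blocks with intensity above φ contribute runoff: 13.3, 10.4, 12.1, 20, 22.9 mm/h.
Σ(I−φ)·Δt = d  ⇒  (13.3+10.4+12.1+20+22.9 − 5φ)·2 = 86
φ = (78.70 − 86/2) / 5 = 7.14 mm/h.

φ ≈ 7.14 mm/h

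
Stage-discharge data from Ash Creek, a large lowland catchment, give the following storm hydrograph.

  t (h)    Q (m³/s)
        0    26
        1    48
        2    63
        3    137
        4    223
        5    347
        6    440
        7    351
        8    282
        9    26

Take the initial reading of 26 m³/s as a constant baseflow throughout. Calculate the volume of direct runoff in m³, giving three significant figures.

V ≈ 6.06 × 10^6 m³

Direct-runoff ordinates (Q − Q_b): 0.0, 22.0, 37.0, 111.0, 197.0, 321.0, 414.0, 325.0, 256.0, 0.0 m³/s.
ΣQ_DR = 1683 m³/s.
With Δt = 1 h = 3600 s, V = ΣQ_DR · Δt = 1683 × 3600 = 6.06 × 10^6 m³.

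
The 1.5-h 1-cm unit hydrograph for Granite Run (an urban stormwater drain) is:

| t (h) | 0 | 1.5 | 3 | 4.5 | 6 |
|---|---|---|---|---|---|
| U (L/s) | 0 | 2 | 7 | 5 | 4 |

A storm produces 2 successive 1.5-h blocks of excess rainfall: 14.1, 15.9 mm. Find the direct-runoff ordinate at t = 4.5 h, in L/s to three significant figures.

By discrete convolution, Q_j = Σ (P_i / 10 mm) · U_{j−i}.
At t = 4.5 h (j=3): Q = (14.1/10)·5 + (15.9/10)·7 = 18.2 L/s.

Q ≈ 18.2 L/s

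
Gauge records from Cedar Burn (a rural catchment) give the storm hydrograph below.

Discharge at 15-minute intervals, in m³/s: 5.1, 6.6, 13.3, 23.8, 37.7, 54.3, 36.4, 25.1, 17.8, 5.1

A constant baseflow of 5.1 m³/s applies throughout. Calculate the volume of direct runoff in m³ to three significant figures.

V ≈ 1.57 × 10^5 m³

Direct-runoff ordinates (Q − Q_b): 0.0, 1.5, 8.2, 18.7, 32.6, 49.2, 31.3, 20.0, 12.7, 0.0 m³/s.
ΣQ_DR = 174.2 m³/s.
With Δt = 0.25 h = 900 s, V = ΣQ_DR · Δt = 174.2 × 900 = 1.57 × 10^5 m³.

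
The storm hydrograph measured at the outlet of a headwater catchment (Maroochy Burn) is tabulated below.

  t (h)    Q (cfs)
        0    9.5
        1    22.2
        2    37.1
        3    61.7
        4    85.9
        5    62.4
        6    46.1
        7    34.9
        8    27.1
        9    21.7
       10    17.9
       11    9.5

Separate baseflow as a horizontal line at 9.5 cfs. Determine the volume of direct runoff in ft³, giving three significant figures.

V ≈ 1.16 × 10^6 ft³

Direct-runoff ordinates (Q − Q_b): 0.0, 12.7, 27.6, 52.2, 76.4, 52.9, 36.6, 25.4, 17.6, 12.2, 8.4, 0.0 cfs.
ΣQ_DR = 322.0 cfs.
With Δt = 1 h = 3600 s, V = ΣQ_DR · Δt = 322.0 × 3600 = 1.16 × 10^6 ft³.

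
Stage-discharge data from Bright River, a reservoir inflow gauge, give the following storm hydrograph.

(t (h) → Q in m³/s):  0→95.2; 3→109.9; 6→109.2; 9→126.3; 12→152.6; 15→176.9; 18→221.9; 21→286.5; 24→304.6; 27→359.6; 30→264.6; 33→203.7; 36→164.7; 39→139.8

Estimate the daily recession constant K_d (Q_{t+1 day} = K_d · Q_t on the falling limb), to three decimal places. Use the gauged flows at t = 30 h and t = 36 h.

K_d ≈ 0.150

Between t = 30 h and t = 36 h the flow falls from 264.6 to 164.7 m³/s over 2×3 h = 6 h.
Per-interval ratio K = (164.7/264.6)^(1/2) = 0.7890; K_d = K^(24/3) = 0.150.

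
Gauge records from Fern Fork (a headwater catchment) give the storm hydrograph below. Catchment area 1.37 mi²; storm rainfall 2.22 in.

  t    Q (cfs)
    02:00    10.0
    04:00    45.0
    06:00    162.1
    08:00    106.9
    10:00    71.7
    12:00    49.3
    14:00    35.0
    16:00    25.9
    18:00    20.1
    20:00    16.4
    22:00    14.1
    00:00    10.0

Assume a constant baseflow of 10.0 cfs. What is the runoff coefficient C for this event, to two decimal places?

C ≈ 0.45

ΣQ_DR = 446.5 cfs; V = ΣQ_DR·Δt = 3.215 × 10^6 ft³.
Runoff depth d = V / A = 1.010 in.
C = d / P = 1.010 / 2.22 = 0.45.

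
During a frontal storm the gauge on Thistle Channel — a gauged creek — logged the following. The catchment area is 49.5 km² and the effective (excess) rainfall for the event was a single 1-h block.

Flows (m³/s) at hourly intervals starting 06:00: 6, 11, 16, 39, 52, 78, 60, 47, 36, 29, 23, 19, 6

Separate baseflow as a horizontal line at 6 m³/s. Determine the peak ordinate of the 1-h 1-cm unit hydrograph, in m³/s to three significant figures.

U_p ≈ 28.8 m³/s

Direct runoff: 0.0, 5.0, 10.0, 33.0, 46.0, 72.0, 54.0, 41.0, 30.0, 23.0, 17.0, 13.0, 0.0 m³/s; ΣQ_DR = 344.0 m³/s, peak = 72.0 m³/s.
Runoff depth d = ΣQ_DR·Δt / A = 344.0 × 3600 / (49.5 km²) = 25.02 mm.
The 1-cm UH is the DRH scaled by (10 mm)/d, so U_p = 72.0 × 10/25.02 = 28.8 m³/s.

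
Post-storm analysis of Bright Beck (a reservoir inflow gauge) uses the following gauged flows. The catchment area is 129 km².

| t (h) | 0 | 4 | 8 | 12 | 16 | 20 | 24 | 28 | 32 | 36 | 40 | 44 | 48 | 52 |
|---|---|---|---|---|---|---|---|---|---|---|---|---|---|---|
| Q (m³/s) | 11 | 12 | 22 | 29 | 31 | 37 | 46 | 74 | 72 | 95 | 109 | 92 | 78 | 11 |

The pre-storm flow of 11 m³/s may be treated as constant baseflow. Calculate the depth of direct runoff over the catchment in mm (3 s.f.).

d ≈ 63.1 mm

Direct runoff: 0.0, 1.0, 11.0, 18.0, 20.0, 26.0, 35.0, 63.0, 61.0, 84.0, 98.0, 81.0, 67.0, 0.0 m³/s; ΣQ_DR = 565.0 m³/s.
V = ΣQ_DR · Δt = 565.0 × 14400 s = 8.136 × 10^6 m³.
Over A = 129 km², depth = V / A = 63.1 mm.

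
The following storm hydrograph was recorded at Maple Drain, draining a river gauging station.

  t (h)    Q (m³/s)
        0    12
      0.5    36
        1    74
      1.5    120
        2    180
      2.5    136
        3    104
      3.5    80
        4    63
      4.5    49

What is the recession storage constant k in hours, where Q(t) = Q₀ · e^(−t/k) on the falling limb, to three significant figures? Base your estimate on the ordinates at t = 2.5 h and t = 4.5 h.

k ≈ 1.96 h

On the falling limb, Q drops from 136 to 49 m³/s between t = 2.5 h and t = 4.5 h (Δt = 2 h).
k = −Δt / ln(Q₂/Q₁) = −2 / ln(49/136) = 1.96 h.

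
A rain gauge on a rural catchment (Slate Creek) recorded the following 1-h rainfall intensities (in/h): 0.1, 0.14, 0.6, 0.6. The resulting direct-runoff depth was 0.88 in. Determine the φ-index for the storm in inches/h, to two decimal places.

φ ≈ 0.16 in/h

Only the 2 blocks with intensity above φ contribute runoff: 0.6, 0.6 in/h.
Σ(I−φ)·Δt = d  ⇒  (0.6+0.6 − 2φ)·1 = 0.88
φ = (1.200 − 0.88/1) / 2 = 0.16 in/h.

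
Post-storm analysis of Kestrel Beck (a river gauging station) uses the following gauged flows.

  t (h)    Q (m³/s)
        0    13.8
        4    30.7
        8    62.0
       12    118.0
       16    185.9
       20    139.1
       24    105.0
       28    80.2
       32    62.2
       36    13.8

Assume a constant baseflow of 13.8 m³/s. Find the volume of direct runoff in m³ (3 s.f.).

Direct-runoff ordinates (Q − Q_b): 0.0, 16.9, 48.2, 104.2, 172.1, 125.3, 91.2, 66.4, 48.4, 0.0 m³/s.
ΣQ_DR = 672.7 m³/s.
With Δt = 4 h = 14400 s, V = ΣQ_DR · Δt = 672.7 × 14400 = 9.69 × 10^6 m³.

V ≈ 9.69 × 10^6 m³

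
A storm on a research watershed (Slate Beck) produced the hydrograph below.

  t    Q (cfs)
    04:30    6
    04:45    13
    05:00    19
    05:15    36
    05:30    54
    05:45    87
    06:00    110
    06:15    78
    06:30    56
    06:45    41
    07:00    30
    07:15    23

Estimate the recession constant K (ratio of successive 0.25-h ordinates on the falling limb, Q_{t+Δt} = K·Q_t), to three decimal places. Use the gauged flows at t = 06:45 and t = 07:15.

Using the recession-limb readings at t = 06:45 and t = 07:15: Q falls from 41 to 23 cfs over 2 intervals.
K = (Q₂/Q₁)^(1/2) = (23/41)^(1/2) = 0.749.

K ≈ 0.749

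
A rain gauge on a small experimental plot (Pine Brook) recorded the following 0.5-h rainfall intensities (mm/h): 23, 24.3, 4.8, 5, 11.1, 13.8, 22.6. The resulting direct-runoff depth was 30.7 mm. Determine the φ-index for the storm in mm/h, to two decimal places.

φ ≈ 6.68 mm/h

Only the 5 blocks with intensity above φ contribute runoff: 23, 24.3, 11.1, 13.8, 22.6 mm/h.
Σ(I−φ)·Δt = d  ⇒  (23+24.3+11.1+13.8+22.6 − 5φ)·0.5 = 30.7
φ = (94.80 − 30.7/0.5) / 5 = 6.68 mm/h.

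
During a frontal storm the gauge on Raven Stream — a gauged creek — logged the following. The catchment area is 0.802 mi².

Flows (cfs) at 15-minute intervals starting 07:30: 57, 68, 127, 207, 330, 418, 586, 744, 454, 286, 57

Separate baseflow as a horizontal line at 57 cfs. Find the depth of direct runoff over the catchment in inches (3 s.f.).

Direct runoff: 0.0, 11.0, 70.0, 150.0, 273.0, 361.0, 529.0, 687.0, 397.0, 229.0, 0.0 cfs; ΣQ_DR = 2707 cfs.
V = ΣQ_DR · Δt = 2707 × 900 s = 2.436 × 10^6 ft³.
Over A = 0.802 mi², depth = V / A = 1.31 in.

d ≈ 1.31 in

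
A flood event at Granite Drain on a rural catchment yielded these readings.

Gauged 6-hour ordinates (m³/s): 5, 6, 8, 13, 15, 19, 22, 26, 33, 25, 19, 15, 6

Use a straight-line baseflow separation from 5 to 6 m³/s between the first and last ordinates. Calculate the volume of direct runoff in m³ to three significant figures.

Direct-runoff ordinates (Q − Q_b): 0.00, 0.92, 2.83, 7.75, 9.67, 13.58, 16.50, 20.42, 27.33, 19.25, 13.17, 9.08, 0.00 m³/s.
ΣQ_DR = 140.5 m³/s.
With Δt = 6 h = 21600 s, V = ΣQ_DR · Δt = 140.5 × 21600 = 3.03 × 10^6 m³.

V ≈ 3.03 × 10^6 m³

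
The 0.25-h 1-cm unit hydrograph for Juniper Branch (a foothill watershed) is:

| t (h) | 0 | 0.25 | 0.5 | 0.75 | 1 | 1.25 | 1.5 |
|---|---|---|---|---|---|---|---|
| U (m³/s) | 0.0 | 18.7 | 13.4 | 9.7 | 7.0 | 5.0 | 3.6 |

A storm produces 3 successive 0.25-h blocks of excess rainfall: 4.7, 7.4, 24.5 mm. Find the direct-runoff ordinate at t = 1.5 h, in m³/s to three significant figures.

Q ≈ 22.5 m³/s

By discrete convolution, Q_j = Σ (P_i / 10 mm) · U_{j−i}.
At t = 1.5 h (j=6): Q = (4.7/10)·3.6 + (7.4/10)·5.0 + (24.5/10)·7.0 = 22.5 m³/s.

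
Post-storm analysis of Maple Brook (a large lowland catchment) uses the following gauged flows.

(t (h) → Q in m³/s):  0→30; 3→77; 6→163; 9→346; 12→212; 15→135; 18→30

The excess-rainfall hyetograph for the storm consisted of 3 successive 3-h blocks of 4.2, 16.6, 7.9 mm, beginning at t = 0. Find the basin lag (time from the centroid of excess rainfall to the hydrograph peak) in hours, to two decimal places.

Centroid of excess rainfall: t_c = Σ P_i·t̄_i / ΣP_i = 4.8868 h (block centres at 1.5, 4.5, 7.5 h).
Hydrograph peak occurs at t = 9 h, so basin lag t_L = 9 − 4.8868 = 4.11 h.

t_L ≈ 4.11 h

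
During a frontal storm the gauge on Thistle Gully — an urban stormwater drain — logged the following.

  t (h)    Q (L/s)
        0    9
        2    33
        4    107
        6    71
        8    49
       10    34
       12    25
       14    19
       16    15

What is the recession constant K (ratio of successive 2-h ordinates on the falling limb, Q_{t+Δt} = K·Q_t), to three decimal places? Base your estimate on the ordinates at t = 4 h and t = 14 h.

K ≈ 0.708

Using the recession-limb readings at t = 4 h and t = 14 h: Q falls from 107 to 19 L/s over 5 intervals.
K = (Q₂/Q₁)^(1/5) = (19/107)^(1/5) = 0.708.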